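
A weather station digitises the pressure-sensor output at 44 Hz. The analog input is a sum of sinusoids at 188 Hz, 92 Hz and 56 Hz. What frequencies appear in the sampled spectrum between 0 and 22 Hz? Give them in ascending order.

fs/2 = 22 Hz.
188 Hz mod fs = 12 Hz.
12 Hz ≤ fs/2 = 22 Hz, appears at 12 Hz.
92 Hz mod fs = 4 Hz.
4 Hz ≤ fs/2 = 22 Hz, appears at 4 Hz.
56 Hz mod fs = 12 Hz.
12 Hz ≤ fs/2 = 22 Hz, appears at 12 Hz.
Distinct values: {4 Hz, 12 Hz}.

4 Hz, 12 Hz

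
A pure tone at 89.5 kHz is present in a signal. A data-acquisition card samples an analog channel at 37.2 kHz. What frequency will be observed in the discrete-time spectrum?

15.1 kHz

89.5 kHz mod fs = 15.1 kHz.
15.1 kHz ≤ fs/2 = 18.6 kHz, appears at 15.1 kHz.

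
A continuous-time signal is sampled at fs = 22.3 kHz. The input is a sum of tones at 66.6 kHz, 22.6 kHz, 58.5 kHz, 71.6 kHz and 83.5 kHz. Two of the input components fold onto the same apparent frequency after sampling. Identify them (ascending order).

fs/2 = 11.15 kHz.
66.6 kHz mod fs = 22 kHz.
22 kHz > fs/2 = 11.15 kHz, folds to fs − 22 kHz = 0.3 kHz.
22.6 kHz mod fs = 0.3 kHz.
0.3 kHz ≤ fs/2 = 11.15 kHz, appears at 0.3 kHz.
58.5 kHz mod fs = 13.9 kHz.
13.9 kHz > fs/2 = 11.15 kHz, folds to fs − 13.9 kHz = 8.4 kHz.
71.6 kHz mod fs = 4.7 kHz.
4.7 kHz ≤ fs/2 = 11.15 kHz, appears at 4.7 kHz.
83.5 kHz mod fs = 16.6 kHz.
16.6 kHz > fs/2 = 11.15 kHz, folds to fs − 16.6 kHz = 5.7 kHz.
22.6 kHz and 66.6 kHz both map to 0.3 kHz.

22.6 kHz, 66.6 kHz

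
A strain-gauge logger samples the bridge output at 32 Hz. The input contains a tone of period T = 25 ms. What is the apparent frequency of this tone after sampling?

T = 25 ms → f = 1/T = 40 Hz.
40 Hz mod fs = 8 Hz.
8 Hz ≤ fs/2 = 16 Hz, appears at 8 Hz.

8 Hz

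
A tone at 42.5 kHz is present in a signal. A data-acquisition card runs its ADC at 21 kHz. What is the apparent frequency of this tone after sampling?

0.5 kHz

42.5 kHz mod fs = 0.5 kHz.
0.5 kHz ≤ fs/2 = 10.5 kHz, appears at 0.5 kHz.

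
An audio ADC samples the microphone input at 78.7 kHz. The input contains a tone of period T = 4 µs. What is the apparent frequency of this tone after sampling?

13.9 kHz

T = 4 µs → f = 1/T = 250 kHz.
250 kHz mod fs = 13.9 kHz.
13.9 kHz ≤ fs/2 = 39.35 kHz, appears at 13.9 kHz.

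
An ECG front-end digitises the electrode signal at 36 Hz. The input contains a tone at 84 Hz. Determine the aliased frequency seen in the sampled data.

84 Hz mod fs = 12 Hz.
12 Hz ≤ fs/2 = 18 Hz, appears at 12 Hz.

12 Hz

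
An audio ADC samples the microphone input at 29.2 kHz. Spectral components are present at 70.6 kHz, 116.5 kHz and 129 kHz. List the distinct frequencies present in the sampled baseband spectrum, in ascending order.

0.3 kHz, 12.2 kHz

fs/2 = 14.6 kHz.
70.6 kHz mod fs = 12.2 kHz.
12.2 kHz ≤ fs/2 = 14.6 kHz, appears at 12.2 kHz.
116.5 kHz mod fs = 28.9 kHz.
28.9 kHz > fs/2 = 14.6 kHz, folds to fs − 28.9 kHz = 0.3 kHz.
129 kHz mod fs = 12.2 kHz.
12.2 kHz ≤ fs/2 = 14.6 kHz, appears at 12.2 kHz.
Distinct values: {0.3 kHz, 12.2 kHz}.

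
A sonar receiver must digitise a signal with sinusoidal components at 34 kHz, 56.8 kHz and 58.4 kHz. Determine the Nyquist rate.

116.8 kHz

Highest-frequency component: 58.4 kHz.
Nyquist rate = 2 × 58.4 kHz = 116.8 kHz.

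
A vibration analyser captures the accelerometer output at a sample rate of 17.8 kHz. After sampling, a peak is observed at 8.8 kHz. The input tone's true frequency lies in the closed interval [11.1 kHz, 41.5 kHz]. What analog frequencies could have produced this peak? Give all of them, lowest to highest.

26.6 kHz, 26.8 kHz

Frequencies that alias to 8.8 kHz are k·fs ± 8.8 kHz for integer k ≥ 0.
k=0: 8.8 kHz.
k=1: 9 kHz, 26.6 kHz.
k=2: 26.8 kHz, 44.4 kHz.
k=3: 44.6 kHz, 62.2 kHz.
Within [11.1 kHz, 41.5 kHz]: 26.6 kHz, 26.8 kHz.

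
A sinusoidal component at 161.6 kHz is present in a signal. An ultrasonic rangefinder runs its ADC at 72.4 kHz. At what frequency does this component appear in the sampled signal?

161.6 kHz mod fs = 16.8 kHz.
16.8 kHz ≤ fs/2 = 36.2 kHz, appears at 16.8 kHz.

16.8 kHz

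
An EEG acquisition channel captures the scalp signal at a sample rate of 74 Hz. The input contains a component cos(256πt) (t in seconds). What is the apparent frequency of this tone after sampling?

ω = 256π rad/s → f = ω/(2π) = 128 Hz.
128 Hz mod fs = 54 Hz.
54 Hz > fs/2 = 37 Hz, folds to fs − 54 Hz = 20 Hz.

20 Hz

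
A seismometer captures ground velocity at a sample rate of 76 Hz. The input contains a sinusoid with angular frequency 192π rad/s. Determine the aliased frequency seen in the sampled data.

20 Hz

ω = 192π rad/s → f = ω/(2π) = 96 Hz.
96 Hz mod fs = 20 Hz.
20 Hz ≤ fs/2 = 38 Hz, appears at 20 Hz.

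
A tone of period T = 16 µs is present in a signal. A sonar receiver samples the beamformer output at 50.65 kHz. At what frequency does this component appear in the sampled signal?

11.85 kHz

T = 16 µs → f = 1/T = 62.5 kHz.
62.5 kHz mod fs = 11.85 kHz.
11.85 kHz ≤ fs/2 = 25.325 kHz, appears at 11.85 kHz.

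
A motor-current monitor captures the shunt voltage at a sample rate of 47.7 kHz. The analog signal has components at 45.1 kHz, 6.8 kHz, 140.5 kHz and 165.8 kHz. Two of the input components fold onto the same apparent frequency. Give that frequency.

fs/2 = 23.85 kHz.
45.1 kHz > fs/2 = 23.85 kHz, folds to fs − 45.1 kHz = 2.6 kHz.
6.8 kHz ≤ fs/2 = 23.85 kHz, passes unchanged.
140.5 kHz mod fs = 45.1 kHz.
45.1 kHz > fs/2 = 23.85 kHz, folds to fs − 45.1 kHz = 2.6 kHz.
165.8 kHz mod fs = 22.7 kHz.
22.7 kHz ≤ fs/2 = 23.85 kHz, appears at 22.7 kHz.
45.1 kHz and 140.5 kHz both map to 2.6 kHz.

2.6 kHz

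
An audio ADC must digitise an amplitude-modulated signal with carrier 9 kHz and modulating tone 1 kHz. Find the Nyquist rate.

AM sidebands sit at fc ± fm = 8 kHz and 10 kHz.
Highest-frequency component: 10 kHz.
Nyquist rate = 2 × 10 kHz = 20 kHz.

20 kHz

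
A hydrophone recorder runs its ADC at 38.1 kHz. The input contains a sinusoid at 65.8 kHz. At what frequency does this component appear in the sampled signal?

10.4 kHz

65.8 kHz mod fs = 27.7 kHz.
27.7 kHz > fs/2 = 19.05 kHz, folds to fs − 27.7 kHz = 10.4 kHz.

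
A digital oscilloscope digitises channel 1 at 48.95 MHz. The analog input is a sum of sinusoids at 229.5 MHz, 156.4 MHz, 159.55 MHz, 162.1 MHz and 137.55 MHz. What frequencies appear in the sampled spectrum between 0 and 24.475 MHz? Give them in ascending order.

fs/2 = 24.475 MHz.
229.5 MHz mod fs = 33.7 MHz.
33.7 MHz > fs/2 = 24.475 MHz, folds to fs − 33.7 MHz = 15.25 MHz.
156.4 MHz mod fs = 9.55 MHz.
9.55 MHz ≤ fs/2 = 24.475 MHz, appears at 9.55 MHz.
159.55 MHz mod fs = 12.7 MHz.
12.7 MHz ≤ fs/2 = 24.475 MHz, appears at 12.7 MHz.
162.1 MHz mod fs = 15.25 MHz.
15.25 MHz ≤ fs/2 = 24.475 MHz, appears at 15.25 MHz.
137.55 MHz mod fs = 39.65 MHz.
39.65 MHz > fs/2 = 24.475 MHz, folds to fs − 39.65 MHz = 9.3 MHz.
Distinct values: {9.3 MHz, 9.55 MHz, 12.7 MHz, 15.25 MHz}.

9.3 MHz, 9.55 MHz, 12.7 MHz, 15.25 MHz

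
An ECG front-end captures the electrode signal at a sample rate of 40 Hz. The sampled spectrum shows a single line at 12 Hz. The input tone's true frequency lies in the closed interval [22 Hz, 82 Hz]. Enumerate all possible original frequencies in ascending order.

Frequencies that alias to 12 Hz are k·fs ± 12 Hz for integer k ≥ 0.
k=0: 12 Hz.
k=1: 28 Hz, 52 Hz.
k=2: 68 Hz, 92 Hz.
k=3: 108 Hz, 132 Hz.
Within [22 Hz, 82 Hz]: 28 Hz, 52 Hz, 68 Hz.

28 Hz, 52 Hz, 68 Hz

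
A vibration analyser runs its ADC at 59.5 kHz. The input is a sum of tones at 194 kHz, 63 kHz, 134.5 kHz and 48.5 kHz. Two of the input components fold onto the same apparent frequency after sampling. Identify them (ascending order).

fs/2 = 29.75 kHz.
194 kHz mod fs = 15.5 kHz.
15.5 kHz ≤ fs/2 = 29.75 kHz, appears at 15.5 kHz.
63 kHz mod fs = 3.5 kHz.
3.5 kHz ≤ fs/2 = 29.75 kHz, appears at 3.5 kHz.
134.5 kHz mod fs = 15.5 kHz.
15.5 kHz ≤ fs/2 = 29.75 kHz, appears at 15.5 kHz.
48.5 kHz > fs/2 = 29.75 kHz, folds to fs − 48.5 kHz = 11 kHz.
134.5 kHz and 194 kHz both map to 15.5 kHz.

134.5 kHz, 194 kHz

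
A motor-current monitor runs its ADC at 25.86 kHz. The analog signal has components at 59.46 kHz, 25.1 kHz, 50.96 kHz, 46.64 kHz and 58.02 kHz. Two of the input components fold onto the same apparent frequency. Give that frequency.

fs/2 = 12.93 kHz.
59.46 kHz mod fs = 7.74 kHz.
7.74 kHz ≤ fs/2 = 12.93 kHz, appears at 7.74 kHz.
25.1 kHz > fs/2 = 12.93 kHz, folds to fs − 25.1 kHz = 0.76 kHz.
50.96 kHz mod fs = 25.1 kHz.
25.1 kHz > fs/2 = 12.93 kHz, folds to fs − 25.1 kHz = 0.76 kHz.
46.64 kHz mod fs = 20.78 kHz.
20.78 kHz > fs/2 = 12.93 kHz, folds to fs − 20.78 kHz = 5.08 kHz.
58.02 kHz mod fs = 6.3 kHz.
6.3 kHz ≤ fs/2 = 12.93 kHz, appears at 6.3 kHz.
25.1 kHz and 50.96 kHz both map to 0.76 kHz.

0.76 kHz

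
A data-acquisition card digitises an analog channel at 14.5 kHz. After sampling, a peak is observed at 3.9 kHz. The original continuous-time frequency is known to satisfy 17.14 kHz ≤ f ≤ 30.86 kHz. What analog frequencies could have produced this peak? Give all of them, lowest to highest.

Frequencies that alias to 3.9 kHz are k·fs ± 3.9 kHz for integer k ≥ 0.
k=0: 3.9 kHz.
k=1: 10.6 kHz, 18.4 kHz.
k=2: 25.1 kHz, 32.9 kHz.
k=3: 39.6 kHz, 47.4 kHz.
Within [17.14 kHz, 30.86 kHz]: 18.4 kHz, 25.1 kHz.

18.4 kHz, 25.1 kHz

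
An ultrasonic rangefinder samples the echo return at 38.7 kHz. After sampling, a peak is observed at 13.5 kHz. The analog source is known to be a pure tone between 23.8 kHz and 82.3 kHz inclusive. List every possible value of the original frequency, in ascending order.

25.2 kHz, 52.2 kHz, 63.9 kHz

Frequencies that alias to 13.5 kHz are k·fs ± 13.5 kHz for integer k ≥ 0.
k=0: 13.5 kHz.
k=1: 25.2 kHz, 52.2 kHz.
k=2: 63.9 kHz, 90.9 kHz.
k=3: 102.6 kHz, 129.6 kHz.
Within [23.8 kHz, 82.3 kHz]: 25.2 kHz, 52.2 kHz, 63.9 kHz.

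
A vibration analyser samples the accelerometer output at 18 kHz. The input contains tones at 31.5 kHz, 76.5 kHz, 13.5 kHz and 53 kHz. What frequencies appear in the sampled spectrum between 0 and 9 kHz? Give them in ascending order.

1 kHz, 4.5 kHz

fs/2 = 9 kHz.
31.5 kHz mod fs = 13.5 kHz.
13.5 kHz > fs/2 = 9 kHz, folds to fs − 13.5 kHz = 4.5 kHz.
76.5 kHz mod fs = 4.5 kHz.
4.5 kHz ≤ fs/2 = 9 kHz, appears at 4.5 kHz.
13.5 kHz > fs/2 = 9 kHz, folds to fs − 13.5 kHz = 4.5 kHz.
53 kHz mod fs = 17 kHz.
17 kHz > fs/2 = 9 kHz, folds to fs − 17 kHz = 1 kHz.
Distinct values: {1 kHz, 4.5 kHz}.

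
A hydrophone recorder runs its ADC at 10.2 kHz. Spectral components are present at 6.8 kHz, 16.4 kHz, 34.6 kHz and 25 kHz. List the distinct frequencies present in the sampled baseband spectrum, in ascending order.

fs/2 = 5.1 kHz.
6.8 kHz > fs/2 = 5.1 kHz, folds to fs − 6.8 kHz = 3.4 kHz.
16.4 kHz mod fs = 6.2 kHz.
6.2 kHz > fs/2 = 5.1 kHz, folds to fs − 6.2 kHz = 4 kHz.
34.6 kHz mod fs = 4 kHz.
4 kHz ≤ fs/2 = 5.1 kHz, appears at 4 kHz.
25 kHz mod fs = 4.6 kHz.
4.6 kHz ≤ fs/2 = 5.1 kHz, appears at 4.6 kHz.
Distinct values: {3.4 kHz, 4 kHz, 4.6 kHz}.

3.4 kHz, 4 kHz, 4.6 kHz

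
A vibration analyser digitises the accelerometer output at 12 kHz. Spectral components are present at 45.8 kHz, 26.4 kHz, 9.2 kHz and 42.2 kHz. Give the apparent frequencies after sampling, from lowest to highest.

fs/2 = 6 kHz.
45.8 kHz mod fs = 9.8 kHz.
9.8 kHz > fs/2 = 6 kHz, folds to fs − 9.8 kHz = 2.2 kHz.
26.4 kHz mod fs = 2.4 kHz.
2.4 kHz ≤ fs/2 = 6 kHz, appears at 2.4 kHz.
9.2 kHz > fs/2 = 6 kHz, folds to fs − 9.2 kHz = 2.8 kHz.
42.2 kHz mod fs = 6.2 kHz.
6.2 kHz > fs/2 = 6 kHz, folds to fs − 6.2 kHz = 5.8 kHz.
Distinct values: {2.2 kHz, 2.4 kHz, 2.8 kHz, 5.8 kHz}.

2.2 kHz, 2.4 kHz, 2.8 kHz, 5.8 kHz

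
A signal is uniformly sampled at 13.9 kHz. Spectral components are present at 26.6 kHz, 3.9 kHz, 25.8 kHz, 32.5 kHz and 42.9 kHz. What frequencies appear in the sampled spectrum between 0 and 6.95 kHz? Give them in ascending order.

1.2 kHz, 2 kHz, 3.9 kHz, 4.7 kHz

fs/2 = 6.95 kHz.
26.6 kHz mod fs = 12.7 kHz.
12.7 kHz > fs/2 = 6.95 kHz, folds to fs − 12.7 kHz = 1.2 kHz.
3.9 kHz ≤ fs/2 = 6.95 kHz, passes unchanged.
25.8 kHz mod fs = 11.9 kHz.
11.9 kHz > fs/2 = 6.95 kHz, folds to fs − 11.9 kHz = 2 kHz.
32.5 kHz mod fs = 4.7 kHz.
4.7 kHz ≤ fs/2 = 6.95 kHz, appears at 4.7 kHz.
42.9 kHz mod fs = 1.2 kHz.
1.2 kHz ≤ fs/2 = 6.95 kHz, appears at 1.2 kHz.
Distinct values: {1.2 kHz, 2 kHz, 3.9 kHz, 4.7 kHz}.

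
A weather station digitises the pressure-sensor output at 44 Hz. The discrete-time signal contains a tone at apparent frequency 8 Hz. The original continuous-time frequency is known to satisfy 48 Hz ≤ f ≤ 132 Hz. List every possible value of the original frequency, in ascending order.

Frequencies that alias to 8 Hz are k·fs ± 8 Hz for integer k ≥ 0.
k=0: 8 Hz.
k=1: 36 Hz, 52 Hz.
k=2: 80 Hz, 96 Hz.
k=3: 124 Hz, 140 Hz.
k=4: 168 Hz, 184 Hz.
Within [48 Hz, 132 Hz]: 52 Hz, 80 Hz, 96 Hz, 124 Hz.

52 Hz, 80 Hz, 96 Hz, 124 Hz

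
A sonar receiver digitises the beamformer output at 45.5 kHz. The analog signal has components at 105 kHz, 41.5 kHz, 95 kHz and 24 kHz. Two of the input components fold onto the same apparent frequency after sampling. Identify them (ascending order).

41.5 kHz, 95 kHz

fs/2 = 22.75 kHz.
105 kHz mod fs = 14 kHz.
14 kHz ≤ fs/2 = 22.75 kHz, appears at 14 kHz.
41.5 kHz > fs/2 = 22.75 kHz, folds to fs − 41.5 kHz = 4 kHz.
95 kHz mod fs = 4 kHz.
4 kHz ≤ fs/2 = 22.75 kHz, appears at 4 kHz.
24 kHz > fs/2 = 22.75 kHz, folds to fs − 24 kHz = 21.5 kHz.
41.5 kHz and 95 kHz both map to 4 kHz.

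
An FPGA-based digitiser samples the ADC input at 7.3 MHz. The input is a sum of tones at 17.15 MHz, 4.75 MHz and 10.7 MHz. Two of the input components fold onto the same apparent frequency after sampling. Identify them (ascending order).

4.75 MHz, 17.15 MHz

fs/2 = 3.65 MHz.
17.15 MHz mod fs = 2.55 MHz.
2.55 MHz ≤ fs/2 = 3.65 MHz, appears at 2.55 MHz.
4.75 MHz > fs/2 = 3.65 MHz, folds to fs − 4.75 MHz = 2.55 MHz.
10.7 MHz mod fs = 3.4 MHz.
3.4 MHz ≤ fs/2 = 3.65 MHz, appears at 3.4 MHz.
4.75 MHz and 17.15 MHz both map to 2.55 MHz.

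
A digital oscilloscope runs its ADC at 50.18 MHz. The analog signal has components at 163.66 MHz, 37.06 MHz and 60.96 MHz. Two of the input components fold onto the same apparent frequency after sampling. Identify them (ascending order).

37.06 MHz, 163.66 MHz

fs/2 = 25.09 MHz.
163.66 MHz mod fs = 13.12 MHz.
13.12 MHz ≤ fs/2 = 25.09 MHz, appears at 13.12 MHz.
37.06 MHz > fs/2 = 25.09 MHz, folds to fs − 37.06 MHz = 13.12 MHz.
60.96 MHz mod fs = 10.78 MHz.
10.78 MHz ≤ fs/2 = 25.09 MHz, appears at 10.78 MHz.
37.06 MHz and 163.66 MHz both map to 13.12 MHz.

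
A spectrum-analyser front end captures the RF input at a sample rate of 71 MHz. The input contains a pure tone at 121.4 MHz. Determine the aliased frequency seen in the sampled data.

20.6 MHz

121.4 MHz mod fs = 50.4 MHz.
50.4 MHz > fs/2 = 35.5 MHz, folds to fs − 50.4 MHz = 20.6 MHz.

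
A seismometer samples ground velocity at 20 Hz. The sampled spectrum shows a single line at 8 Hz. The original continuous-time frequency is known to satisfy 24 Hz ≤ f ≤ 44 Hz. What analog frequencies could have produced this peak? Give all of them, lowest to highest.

28 Hz, 32 Hz

Frequencies that alias to 8 Hz are k·fs ± 8 Hz for integer k ≥ 0.
k=0: 8 Hz.
k=1: 12 Hz, 28 Hz.
k=2: 32 Hz, 48 Hz.
k=3: 52 Hz, 68 Hz.
Within [24 Hz, 44 Hz]: 28 Hz, 32 Hz.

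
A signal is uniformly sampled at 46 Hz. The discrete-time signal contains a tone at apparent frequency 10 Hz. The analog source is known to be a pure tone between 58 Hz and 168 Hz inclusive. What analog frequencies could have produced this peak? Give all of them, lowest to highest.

82 Hz, 102 Hz, 128 Hz, 148 Hz

Frequencies that alias to 10 Hz are k·fs ± 10 Hz for integer k ≥ 0.
k=0: 10 Hz.
k=1: 36 Hz, 56 Hz.
k=2: 82 Hz, 102 Hz.
k=3: 128 Hz, 148 Hz.
k=4: 174 Hz, 194 Hz.
Within [58 Hz, 168 Hz]: 82 Hz, 102 Hz, 128 Hz, 148 Hz.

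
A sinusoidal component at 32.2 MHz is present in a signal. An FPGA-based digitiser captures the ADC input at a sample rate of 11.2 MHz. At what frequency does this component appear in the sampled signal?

32.2 MHz mod fs = 9.8 MHz.
9.8 MHz > fs/2 = 5.6 MHz, folds to fs − 9.8 MHz = 1.4 MHz.

1.4 MHz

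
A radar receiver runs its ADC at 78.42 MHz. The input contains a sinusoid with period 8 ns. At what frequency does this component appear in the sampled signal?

31.84 MHz

T = 8 ns → f = 1/T = 125 MHz.
125 MHz mod fs = 46.58 MHz.
46.58 MHz > fs/2 = 39.21 MHz, folds to fs − 46.58 MHz = 31.84 MHz.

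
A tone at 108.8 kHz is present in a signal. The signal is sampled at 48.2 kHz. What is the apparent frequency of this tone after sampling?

12.4 kHz

108.8 kHz mod fs = 12.4 kHz.
12.4 kHz ≤ fs/2 = 24.1 kHz, appears at 12.4 kHz.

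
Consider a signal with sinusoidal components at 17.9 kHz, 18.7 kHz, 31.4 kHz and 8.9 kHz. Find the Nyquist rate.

62.8 kHz

Highest-frequency component: 31.4 kHz.
Nyquist rate = 2 × 31.4 kHz = 62.8 kHz.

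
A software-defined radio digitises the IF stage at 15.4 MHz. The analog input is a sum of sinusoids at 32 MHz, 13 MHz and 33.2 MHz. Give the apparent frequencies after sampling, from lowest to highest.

fs/2 = 7.7 MHz.
32 MHz mod fs = 1.2 MHz.
1.2 MHz ≤ fs/2 = 7.7 MHz, appears at 1.2 MHz.
13 MHz > fs/2 = 7.7 MHz, folds to fs − 13 MHz = 2.4 MHz.
33.2 MHz mod fs = 2.4 MHz.
2.4 MHz ≤ fs/2 = 7.7 MHz, appears at 2.4 MHz.
Distinct values: {1.2 MHz, 2.4 MHz}.

1.2 MHz, 2.4 MHz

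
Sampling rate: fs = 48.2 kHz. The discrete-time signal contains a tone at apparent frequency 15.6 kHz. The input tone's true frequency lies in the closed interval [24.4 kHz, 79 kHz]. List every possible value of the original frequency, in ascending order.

32.6 kHz, 63.8 kHz

Frequencies that alias to 15.6 kHz are k·fs ± 15.6 kHz for integer k ≥ 0.
k=0: 15.6 kHz.
k=1: 32.6 kHz, 63.8 kHz.
k=2: 80.8 kHz, 112 kHz.
Within [24.4 kHz, 79 kHz]: 32.6 kHz, 63.8 kHz.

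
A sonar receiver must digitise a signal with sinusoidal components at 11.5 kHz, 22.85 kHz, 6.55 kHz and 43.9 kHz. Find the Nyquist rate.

87.8 kHz

Highest-frequency component: 43.9 kHz.
Nyquist rate = 2 × 43.9 kHz = 87.8 kHz.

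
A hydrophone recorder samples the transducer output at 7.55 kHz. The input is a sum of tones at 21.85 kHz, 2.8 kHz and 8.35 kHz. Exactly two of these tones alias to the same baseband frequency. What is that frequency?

0.8 kHz

fs/2 = 3.775 kHz.
21.85 kHz mod fs = 6.75 kHz.
6.75 kHz > fs/2 = 3.775 kHz, folds to fs − 6.75 kHz = 0.8 kHz.
2.8 kHz ≤ fs/2 = 3.775 kHz, passes unchanged.
8.35 kHz mod fs = 0.8 kHz.
0.8 kHz ≤ fs/2 = 3.775 kHz, appears at 0.8 kHz.
8.35 kHz and 21.85 kHz both map to 0.8 kHz.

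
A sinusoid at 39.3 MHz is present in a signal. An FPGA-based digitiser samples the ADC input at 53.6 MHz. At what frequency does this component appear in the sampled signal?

14.3 MHz

39.3 MHz > fs/2 = 26.8 MHz, folds to fs − 39.3 MHz = 14.3 MHz.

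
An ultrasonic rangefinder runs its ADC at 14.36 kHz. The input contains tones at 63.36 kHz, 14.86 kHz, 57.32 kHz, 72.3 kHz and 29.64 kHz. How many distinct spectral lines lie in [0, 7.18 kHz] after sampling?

4

fs/2 = 7.18 kHz.
63.36 kHz mod fs = 5.92 kHz.
5.92 kHz ≤ fs/2 = 7.18 kHz, appears at 5.92 kHz.
14.86 kHz mod fs = 0.5 kHz.
0.5 kHz ≤ fs/2 = 7.18 kHz, appears at 0.5 kHz.
57.32 kHz mod fs = 14.24 kHz.
14.24 kHz > fs/2 = 7.18 kHz, folds to fs − 14.24 kHz = 0.12 kHz.
72.3 kHz mod fs = 0.5 kHz.
0.5 kHz ≤ fs/2 = 7.18 kHz, appears at 0.5 kHz.
29.64 kHz mod fs = 0.92 kHz.
0.92 kHz ≤ fs/2 = 7.18 kHz, appears at 0.92 kHz.
Distinct values: {0.12 kHz, 0.5 kHz, 0.92 kHz, 5.92 kHz} → 4.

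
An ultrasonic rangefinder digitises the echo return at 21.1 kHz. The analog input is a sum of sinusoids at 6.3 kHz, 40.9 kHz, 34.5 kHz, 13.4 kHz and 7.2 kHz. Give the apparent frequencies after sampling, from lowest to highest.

1.3 kHz, 6.3 kHz, 7.2 kHz, 7.7 kHz

fs/2 = 10.55 kHz.
6.3 kHz ≤ fs/2 = 10.55 kHz, passes unchanged.
40.9 kHz mod fs = 19.8 kHz.
19.8 kHz > fs/2 = 10.55 kHz, folds to fs − 19.8 kHz = 1.3 kHz.
34.5 kHz mod fs = 13.4 kHz.
13.4 kHz > fs/2 = 10.55 kHz, folds to fs − 13.4 kHz = 7.7 kHz.
13.4 kHz > fs/2 = 10.55 kHz, folds to fs − 13.4 kHz = 7.7 kHz.
7.2 kHz ≤ fs/2 = 10.55 kHz, passes unchanged.
Distinct values: {1.3 kHz, 6.3 kHz, 7.2 kHz, 7.7 kHz}.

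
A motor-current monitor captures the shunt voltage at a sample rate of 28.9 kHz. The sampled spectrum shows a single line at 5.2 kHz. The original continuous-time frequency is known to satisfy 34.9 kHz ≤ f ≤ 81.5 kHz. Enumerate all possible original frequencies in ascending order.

52.6 kHz, 63 kHz, 81.5 kHz

Frequencies that alias to 5.2 kHz are k·fs ± 5.2 kHz for integer k ≥ 0.
k=0: 5.2 kHz.
k=1: 23.7 kHz, 34.1 kHz.
k=2: 52.6 kHz, 63 kHz.
k=3: 81.5 kHz, 91.9 kHz.
k=4: 110.4 kHz, 120.8 kHz.
Within [34.9 kHz, 81.5 kHz]: 52.6 kHz, 63 kHz, 81.5 kHz.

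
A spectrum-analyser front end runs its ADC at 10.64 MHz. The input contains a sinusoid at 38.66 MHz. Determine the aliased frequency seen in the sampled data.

3.9 MHz

38.66 MHz mod fs = 6.74 MHz.
6.74 MHz > fs/2 = 5.32 MHz, folds to fs − 6.74 MHz = 3.9 MHz.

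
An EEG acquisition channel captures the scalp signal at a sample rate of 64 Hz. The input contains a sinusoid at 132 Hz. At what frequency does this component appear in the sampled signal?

132 Hz mod fs = 4 Hz.
4 Hz ≤ fs/2 = 32 Hz, appears at 4 Hz.

4 Hz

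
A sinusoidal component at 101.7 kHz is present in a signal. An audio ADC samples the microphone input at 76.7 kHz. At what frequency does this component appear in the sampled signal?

101.7 kHz mod fs = 25 kHz.
25 kHz ≤ fs/2 = 38.35 kHz, appears at 25 kHz.

25 kHz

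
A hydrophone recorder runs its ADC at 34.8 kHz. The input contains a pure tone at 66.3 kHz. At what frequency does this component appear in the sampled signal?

66.3 kHz mod fs = 31.5 kHz.
31.5 kHz > fs/2 = 17.4 kHz, folds to fs − 31.5 kHz = 3.3 kHz.

3.3 kHz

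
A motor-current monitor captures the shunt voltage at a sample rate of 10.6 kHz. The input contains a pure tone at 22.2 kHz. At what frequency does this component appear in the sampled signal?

22.2 kHz mod fs = 1 kHz.
1 kHz ≤ fs/2 = 5.3 kHz, appears at 1 kHz.

1 kHz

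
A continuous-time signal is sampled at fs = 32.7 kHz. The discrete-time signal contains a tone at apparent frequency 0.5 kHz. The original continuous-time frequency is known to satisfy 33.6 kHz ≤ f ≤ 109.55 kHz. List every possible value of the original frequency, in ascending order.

64.9 kHz, 65.9 kHz, 97.6 kHz, 98.6 kHz

Frequencies that alias to 0.5 kHz are k·fs ± 0.5 kHz for integer k ≥ 0.
k=0: 0.5 kHz.
k=1: 32.2 kHz, 33.2 kHz.
k=2: 64.9 kHz, 65.9 kHz.
k=3: 97.6 kHz, 98.6 kHz.
k=4: 130.3 kHz, 131.3 kHz.
Within [33.6 kHz, 109.55 kHz]: 64.9 kHz, 65.9 kHz, 97.6 kHz, 98.6 kHz.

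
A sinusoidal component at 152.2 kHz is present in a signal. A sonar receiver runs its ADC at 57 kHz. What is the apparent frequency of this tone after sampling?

152.2 kHz mod fs = 38.2 kHz.
38.2 kHz > fs/2 = 28.5 kHz, folds to fs − 38.2 kHz = 18.8 kHz.

18.8 kHz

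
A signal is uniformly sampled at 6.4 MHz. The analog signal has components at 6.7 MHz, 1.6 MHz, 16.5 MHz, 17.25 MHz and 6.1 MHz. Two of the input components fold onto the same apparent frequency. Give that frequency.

0.3 MHz

fs/2 = 3.2 MHz.
6.7 MHz mod fs = 0.3 MHz.
0.3 MHz ≤ fs/2 = 3.2 MHz, appears at 0.3 MHz.
1.6 MHz ≤ fs/2 = 3.2 MHz, passes unchanged.
16.5 MHz mod fs = 3.7 MHz.
3.7 MHz > fs/2 = 3.2 MHz, folds to fs − 3.7 MHz = 2.7 MHz.
17.25 MHz mod fs = 4.45 MHz.
4.45 MHz > fs/2 = 3.2 MHz, folds to fs − 4.45 MHz = 1.95 MHz.
6.1 MHz > fs/2 = 3.2 MHz, folds to fs − 6.1 MHz = 0.3 MHz.
6.1 MHz and 6.7 MHz both map to 0.3 MHz.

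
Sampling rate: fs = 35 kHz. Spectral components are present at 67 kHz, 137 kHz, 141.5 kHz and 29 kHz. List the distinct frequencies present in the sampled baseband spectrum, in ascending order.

1.5 kHz, 3 kHz, 6 kHz

fs/2 = 17.5 kHz.
67 kHz mod fs = 32 kHz.
32 kHz > fs/2 = 17.5 kHz, folds to fs − 32 kHz = 3 kHz.
137 kHz mod fs = 32 kHz.
32 kHz > fs/2 = 17.5 kHz, folds to fs − 32 kHz = 3 kHz.
141.5 kHz mod fs = 1.5 kHz.
1.5 kHz ≤ fs/2 = 17.5 kHz, appears at 1.5 kHz.
29 kHz > fs/2 = 17.5 kHz, folds to fs − 29 kHz = 6 kHz.
Distinct values: {1.5 kHz, 3 kHz, 6 kHz}.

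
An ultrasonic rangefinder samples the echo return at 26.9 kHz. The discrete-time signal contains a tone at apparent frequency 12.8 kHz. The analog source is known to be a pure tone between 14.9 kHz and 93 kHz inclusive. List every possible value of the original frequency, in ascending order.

39.7 kHz, 41 kHz, 66.6 kHz, 67.9 kHz

Frequencies that alias to 12.8 kHz are k·fs ± 12.8 kHz for integer k ≥ 0.
k=0: 12.8 kHz.
k=1: 14.1 kHz, 39.7 kHz.
k=2: 41 kHz, 66.6 kHz.
k=3: 67.9 kHz, 93.5 kHz.
k=4: 94.8 kHz, 120.4 kHz.
Within [14.9 kHz, 93 kHz]: 39.7 kHz, 41 kHz, 66.6 kHz, 67.9 kHz.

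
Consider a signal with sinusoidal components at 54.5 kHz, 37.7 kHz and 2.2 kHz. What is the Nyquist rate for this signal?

109 kHz

Highest-frequency component: 54.5 kHz.
Nyquist rate = 2 × 54.5 kHz = 109 kHz.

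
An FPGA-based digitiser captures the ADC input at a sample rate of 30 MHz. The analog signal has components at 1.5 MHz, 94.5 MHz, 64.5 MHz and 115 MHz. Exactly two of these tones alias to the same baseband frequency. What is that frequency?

4.5 MHz

fs/2 = 15 MHz.
1.5 MHz ≤ fs/2 = 15 MHz, passes unchanged.
94.5 MHz mod fs = 4.5 MHz.
4.5 MHz ≤ fs/2 = 15 MHz, appears at 4.5 MHz.
64.5 MHz mod fs = 4.5 MHz.
4.5 MHz ≤ fs/2 = 15 MHz, appears at 4.5 MHz.
115 MHz mod fs = 25 MHz.
25 MHz > fs/2 = 15 MHz, folds to fs − 25 MHz = 5 MHz.
64.5 MHz and 94.5 MHz both map to 4.5 MHz.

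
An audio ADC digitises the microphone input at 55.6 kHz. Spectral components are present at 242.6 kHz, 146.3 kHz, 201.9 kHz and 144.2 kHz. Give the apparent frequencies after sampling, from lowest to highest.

20.2 kHz, 20.5 kHz, 22.6 kHz

fs/2 = 27.8 kHz.
242.6 kHz mod fs = 20.2 kHz.
20.2 kHz ≤ fs/2 = 27.8 kHz, appears at 20.2 kHz.
146.3 kHz mod fs = 35.1 kHz.
35.1 kHz > fs/2 = 27.8 kHz, folds to fs − 35.1 kHz = 20.5 kHz.
201.9 kHz mod fs = 35.1 kHz.
35.1 kHz > fs/2 = 27.8 kHz, folds to fs − 35.1 kHz = 20.5 kHz.
144.2 kHz mod fs = 33 kHz.
33 kHz > fs/2 = 27.8 kHz, folds to fs − 33 kHz = 22.6 kHz.
Distinct values: {20.2 kHz, 20.5 kHz, 22.6 kHz}.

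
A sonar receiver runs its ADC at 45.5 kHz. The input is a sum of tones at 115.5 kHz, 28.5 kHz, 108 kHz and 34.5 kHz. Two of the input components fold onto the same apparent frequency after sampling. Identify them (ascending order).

fs/2 = 22.75 kHz.
115.5 kHz mod fs = 24.5 kHz.
24.5 kHz > fs/2 = 22.75 kHz, folds to fs − 24.5 kHz = 21 kHz.
28.5 kHz > fs/2 = 22.75 kHz, folds to fs − 28.5 kHz = 17 kHz.
108 kHz mod fs = 17 kHz.
17 kHz ≤ fs/2 = 22.75 kHz, appears at 17 kHz.
34.5 kHz > fs/2 = 22.75 kHz, folds to fs − 34.5 kHz = 11 kHz.
28.5 kHz and 108 kHz both map to 17 kHz.

28.5 kHz, 108 kHz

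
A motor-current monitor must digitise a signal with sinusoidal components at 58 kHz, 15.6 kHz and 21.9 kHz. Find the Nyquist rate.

Highest-frequency component: 58 kHz.
Nyquist rate = 2 × 58 kHz = 116 kHz.

116 kHz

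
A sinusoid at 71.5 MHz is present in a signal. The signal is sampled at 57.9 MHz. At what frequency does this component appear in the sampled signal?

13.6 MHz

71.5 MHz mod fs = 13.6 MHz.
13.6 MHz ≤ fs/2 = 28.95 MHz, appears at 13.6 MHz.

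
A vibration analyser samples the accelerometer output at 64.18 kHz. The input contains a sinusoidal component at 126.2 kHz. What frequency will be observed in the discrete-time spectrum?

2.16 kHz

126.2 kHz mod fs = 62.02 kHz.
62.02 kHz > fs/2 = 32.09 kHz, folds to fs − 62.02 kHz = 2.16 kHz.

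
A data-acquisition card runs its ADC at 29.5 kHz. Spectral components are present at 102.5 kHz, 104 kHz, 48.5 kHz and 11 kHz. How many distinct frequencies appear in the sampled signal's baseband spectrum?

3

fs/2 = 14.75 kHz.
102.5 kHz mod fs = 14 kHz.
14 kHz ≤ fs/2 = 14.75 kHz, appears at 14 kHz.
104 kHz mod fs = 15.5 kHz.
15.5 kHz > fs/2 = 14.75 kHz, folds to fs − 15.5 kHz = 14 kHz.
48.5 kHz mod fs = 19 kHz.
19 kHz > fs/2 = 14.75 kHz, folds to fs − 19 kHz = 10.5 kHz.
11 kHz ≤ fs/2 = 14.75 kHz, passes unchanged.
Distinct values: {10.5 kHz, 11 kHz, 14 kHz} → 3.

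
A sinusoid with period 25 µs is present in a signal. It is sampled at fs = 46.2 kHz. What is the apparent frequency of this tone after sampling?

6.2 kHz

T = 25 µs → f = 1/T = 40 kHz.
40 kHz > fs/2 = 23.1 kHz, folds to fs − 40 kHz = 6.2 kHz.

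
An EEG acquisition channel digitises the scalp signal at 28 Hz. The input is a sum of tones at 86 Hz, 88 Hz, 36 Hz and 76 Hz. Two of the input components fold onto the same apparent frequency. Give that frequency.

8 Hz

fs/2 = 14 Hz.
86 Hz mod fs = 2 Hz.
2 Hz ≤ fs/2 = 14 Hz, appears at 2 Hz.
88 Hz mod fs = 4 Hz.
4 Hz ≤ fs/2 = 14 Hz, appears at 4 Hz.
36 Hz mod fs = 8 Hz.
8 Hz ≤ fs/2 = 14 Hz, appears at 8 Hz.
76 Hz mod fs = 20 Hz.
20 Hz > fs/2 = 14 Hz, folds to fs − 20 Hz = 8 Hz.
36 Hz and 76 Hz both map to 8 Hz.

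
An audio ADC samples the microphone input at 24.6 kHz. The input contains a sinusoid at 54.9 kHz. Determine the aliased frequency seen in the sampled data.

5.7 kHz

54.9 kHz mod fs = 5.7 kHz.
5.7 kHz ≤ fs/2 = 12.3 kHz, appears at 5.7 kHz.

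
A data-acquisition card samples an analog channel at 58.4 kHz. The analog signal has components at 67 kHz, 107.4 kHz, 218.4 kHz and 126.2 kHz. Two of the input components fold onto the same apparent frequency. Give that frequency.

fs/2 = 29.2 kHz.
67 kHz mod fs = 8.6 kHz.
8.6 kHz ≤ fs/2 = 29.2 kHz, appears at 8.6 kHz.
107.4 kHz mod fs = 49 kHz.
49 kHz > fs/2 = 29.2 kHz, folds to fs − 49 kHz = 9.4 kHz.
218.4 kHz mod fs = 43.2 kHz.
43.2 kHz > fs/2 = 29.2 kHz, folds to fs − 43.2 kHz = 15.2 kHz.
126.2 kHz mod fs = 9.4 kHz.
9.4 kHz ≤ fs/2 = 29.2 kHz, appears at 9.4 kHz.
107.4 kHz and 126.2 kHz both map to 9.4 kHz.

9.4 kHz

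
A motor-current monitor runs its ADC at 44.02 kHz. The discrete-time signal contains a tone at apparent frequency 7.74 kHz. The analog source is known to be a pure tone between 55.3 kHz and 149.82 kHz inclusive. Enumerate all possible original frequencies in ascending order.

Frequencies that alias to 7.74 kHz are k·fs ± 7.74 kHz for integer k ≥ 0.
k=0: 7.74 kHz.
k=1: 36.28 kHz, 51.76 kHz.
k=2: 80.3 kHz, 95.78 kHz.
k=3: 124.32 kHz, 139.8 kHz.
k=4: 168.34 kHz, 183.82 kHz.
Within [55.3 kHz, 149.82 kHz]: 80.3 kHz, 95.78 kHz, 124.32 kHz, 139.8 kHz.

80.3 kHz, 95.78 kHz, 124.32 kHz, 139.8 kHz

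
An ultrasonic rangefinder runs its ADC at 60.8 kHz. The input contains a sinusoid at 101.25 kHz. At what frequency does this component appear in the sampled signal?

101.25 kHz mod fs = 40.45 kHz.
40.45 kHz > fs/2 = 30.4 kHz, folds to fs − 40.45 kHz = 20.35 kHz.

20.35 kHz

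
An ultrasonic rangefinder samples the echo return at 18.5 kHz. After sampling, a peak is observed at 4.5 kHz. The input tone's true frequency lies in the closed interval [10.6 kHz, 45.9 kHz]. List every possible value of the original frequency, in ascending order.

14 kHz, 23 kHz, 32.5 kHz, 41.5 kHz

Frequencies that alias to 4.5 kHz are k·fs ± 4.5 kHz for integer k ≥ 0.
k=0: 4.5 kHz.
k=1: 14 kHz, 23 kHz.
k=2: 32.5 kHz, 41.5 kHz.
k=3: 51 kHz, 60 kHz.
Within [10.6 kHz, 45.9 kHz]: 14 kHz, 23 kHz, 32.5 kHz, 41.5 kHz.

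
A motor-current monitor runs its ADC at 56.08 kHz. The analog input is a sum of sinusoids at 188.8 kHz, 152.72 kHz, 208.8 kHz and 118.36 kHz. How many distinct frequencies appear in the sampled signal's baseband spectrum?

fs/2 = 28.04 kHz.
188.8 kHz mod fs = 20.56 kHz.
20.56 kHz ≤ fs/2 = 28.04 kHz, appears at 20.56 kHz.
152.72 kHz mod fs = 40.56 kHz.
40.56 kHz > fs/2 = 28.04 kHz, folds to fs − 40.56 kHz = 15.52 kHz.
208.8 kHz mod fs = 40.56 kHz.
40.56 kHz > fs/2 = 28.04 kHz, folds to fs − 40.56 kHz = 15.52 kHz.
118.36 kHz mod fs = 6.2 kHz.
6.2 kHz ≤ fs/2 = 28.04 kHz, appears at 6.2 kHz.
Distinct values: {6.2 kHz, 15.52 kHz, 20.56 kHz} → 3.

3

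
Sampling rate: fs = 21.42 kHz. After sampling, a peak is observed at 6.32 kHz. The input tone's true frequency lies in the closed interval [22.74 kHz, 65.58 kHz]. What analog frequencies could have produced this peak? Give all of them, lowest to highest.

Frequencies that alias to 6.32 kHz are k·fs ± 6.32 kHz for integer k ≥ 0.
k=0: 6.32 kHz.
k=1: 15.1 kHz, 27.74 kHz.
k=2: 36.52 kHz, 49.16 kHz.
k=3: 57.94 kHz, 70.58 kHz.
k=4: 79.36 kHz, 92 kHz.
Within [22.74 kHz, 65.58 kHz]: 27.74 kHz, 36.52 kHz, 49.16 kHz, 57.94 kHz.

27.74 kHz, 36.52 kHz, 49.16 kHz, 57.94 kHz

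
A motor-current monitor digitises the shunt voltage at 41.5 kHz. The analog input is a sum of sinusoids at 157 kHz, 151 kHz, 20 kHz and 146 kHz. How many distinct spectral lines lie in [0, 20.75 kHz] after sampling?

3

fs/2 = 20.75 kHz.
157 kHz mod fs = 32.5 kHz.
32.5 kHz > fs/2 = 20.75 kHz, folds to fs − 32.5 kHz = 9 kHz.
151 kHz mod fs = 26.5 kHz.
26.5 kHz > fs/2 = 20.75 kHz, folds to fs − 26.5 kHz = 15 kHz.
20 kHz ≤ fs/2 = 20.75 kHz, passes unchanged.
146 kHz mod fs = 21.5 kHz.
21.5 kHz > fs/2 = 20.75 kHz, folds to fs − 21.5 kHz = 20 kHz.
Distinct values: {9 kHz, 15 kHz, 20 kHz} → 3.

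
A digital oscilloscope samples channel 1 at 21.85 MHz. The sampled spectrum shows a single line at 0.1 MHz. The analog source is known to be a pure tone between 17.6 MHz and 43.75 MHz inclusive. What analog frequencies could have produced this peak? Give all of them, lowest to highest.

Frequencies that alias to 0.1 MHz are k·fs ± 0.1 MHz for integer k ≥ 0.
k=0: 0.1 MHz.
k=1: 21.75 MHz, 21.95 MHz.
k=2: 43.6 MHz, 43.8 MHz.
k=3: 65.45 MHz, 65.65 MHz.
Within [17.6 MHz, 43.75 MHz]: 21.75 MHz, 21.95 MHz, 43.6 MHz.

21.75 MHz, 21.95 MHz, 43.6 MHz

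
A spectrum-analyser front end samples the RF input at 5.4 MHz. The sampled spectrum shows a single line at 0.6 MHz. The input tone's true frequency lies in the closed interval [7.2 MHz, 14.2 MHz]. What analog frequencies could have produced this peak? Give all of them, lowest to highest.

Frequencies that alias to 0.6 MHz are k·fs ± 0.6 MHz for integer k ≥ 0.
k=0: 0.6 MHz.
k=1: 4.8 MHz, 6 MHz.
k=2: 10.2 MHz, 11.4 MHz.
k=3: 15.6 MHz, 16.8 MHz.
Within [7.2 MHz, 14.2 MHz]: 10.2 MHz, 11.4 MHz.

10.2 MHz, 11.4 MHz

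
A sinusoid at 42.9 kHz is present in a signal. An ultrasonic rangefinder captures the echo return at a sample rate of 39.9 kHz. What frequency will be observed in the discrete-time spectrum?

3 kHz

42.9 kHz mod fs = 3 kHz.
3 kHz ≤ fs/2 = 19.95 kHz, appears at 3 kHz.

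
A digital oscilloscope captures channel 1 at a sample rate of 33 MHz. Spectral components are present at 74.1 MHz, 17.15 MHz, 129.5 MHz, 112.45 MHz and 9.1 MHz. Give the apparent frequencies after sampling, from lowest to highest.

fs/2 = 16.5 MHz.
74.1 MHz mod fs = 8.1 MHz.
8.1 MHz ≤ fs/2 = 16.5 MHz, appears at 8.1 MHz.
17.15 MHz > fs/2 = 16.5 MHz, folds to fs − 17.15 MHz = 15.85 MHz.
129.5 MHz mod fs = 30.5 MHz.
30.5 MHz > fs/2 = 16.5 MHz, folds to fs − 30.5 MHz = 2.5 MHz.
112.45 MHz mod fs = 13.45 MHz.
13.45 MHz ≤ fs/2 = 16.5 MHz, appears at 13.45 MHz.
9.1 MHz ≤ fs/2 = 16.5 MHz, passes unchanged.
Distinct values: {2.5 MHz, 8.1 MHz, 9.1 MHz, 13.45 MHz, 15.85 MHz}.

2.5 MHz, 8.1 MHz, 9.1 MHz, 13.45 MHz, 15.85 MHz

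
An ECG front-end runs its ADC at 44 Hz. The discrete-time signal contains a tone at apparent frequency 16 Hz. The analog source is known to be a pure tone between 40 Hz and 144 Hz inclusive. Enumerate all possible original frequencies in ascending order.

Frequencies that alias to 16 Hz are k·fs ± 16 Hz for integer k ≥ 0.
k=0: 16 Hz.
k=1: 28 Hz, 60 Hz.
k=2: 72 Hz, 104 Hz.
k=3: 116 Hz, 148 Hz.
k=4: 160 Hz, 192 Hz.
Within [40 Hz, 144 Hz]: 60 Hz, 72 Hz, 104 Hz, 116 Hz.

60 Hz, 72 Hz, 104 Hz, 116 Hz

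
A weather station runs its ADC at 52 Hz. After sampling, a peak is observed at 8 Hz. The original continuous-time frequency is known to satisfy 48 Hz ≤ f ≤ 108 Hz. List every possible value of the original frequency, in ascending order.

60 Hz, 96 Hz

Frequencies that alias to 8 Hz are k·fs ± 8 Hz for integer k ≥ 0.
k=0: 8 Hz.
k=1: 44 Hz, 60 Hz.
k=2: 96 Hz, 112 Hz.
k=3: 148 Hz, 164 Hz.
Within [48 Hz, 108 Hz]: 60 Hz, 96 Hz.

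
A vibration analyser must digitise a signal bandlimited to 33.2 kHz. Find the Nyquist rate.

66.4 kHz

Nyquist rate = 2 × 33.2 kHz = 66.4 kHz.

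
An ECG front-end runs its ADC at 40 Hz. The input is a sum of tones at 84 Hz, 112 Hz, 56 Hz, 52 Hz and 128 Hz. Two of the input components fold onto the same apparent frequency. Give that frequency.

8 Hz

fs/2 = 20 Hz.
84 Hz mod fs = 4 Hz.
4 Hz ≤ fs/2 = 20 Hz, appears at 4 Hz.
112 Hz mod fs = 32 Hz.
32 Hz > fs/2 = 20 Hz, folds to fs − 32 Hz = 8 Hz.
56 Hz mod fs = 16 Hz.
16 Hz ≤ fs/2 = 20 Hz, appears at 16 Hz.
52 Hz mod fs = 12 Hz.
12 Hz ≤ fs/2 = 20 Hz, appears at 12 Hz.
128 Hz mod fs = 8 Hz.
8 Hz ≤ fs/2 = 20 Hz, appears at 8 Hz.
112 Hz and 128 Hz both map to 8 Hz.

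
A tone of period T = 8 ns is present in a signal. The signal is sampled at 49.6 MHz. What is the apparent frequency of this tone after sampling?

23.8 MHz

T = 8 ns → f = 1/T = 125 MHz.
125 MHz mod fs = 25.8 MHz.
25.8 MHz > fs/2 = 24.8 MHz, folds to fs − 25.8 MHz = 23.8 MHz.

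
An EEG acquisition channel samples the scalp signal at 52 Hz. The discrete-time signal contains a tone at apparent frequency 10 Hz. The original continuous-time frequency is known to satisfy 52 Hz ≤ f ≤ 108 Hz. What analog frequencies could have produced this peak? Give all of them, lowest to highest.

62 Hz, 94 Hz

Frequencies that alias to 10 Hz are k·fs ± 10 Hz for integer k ≥ 0.
k=0: 10 Hz.
k=1: 42 Hz, 62 Hz.
k=2: 94 Hz, 114 Hz.
k=3: 146 Hz, 166 Hz.
Within [52 Hz, 108 Hz]: 62 Hz, 94 Hz.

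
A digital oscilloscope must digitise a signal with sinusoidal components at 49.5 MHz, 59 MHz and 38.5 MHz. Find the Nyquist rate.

118 MHz

Highest-frequency component: 59 MHz.
Nyquist rate = 2 × 59 MHz = 118 MHz.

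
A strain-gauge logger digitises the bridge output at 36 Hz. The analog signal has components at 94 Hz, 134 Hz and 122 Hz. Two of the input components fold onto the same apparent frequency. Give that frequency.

fs/2 = 18 Hz.
94 Hz mod fs = 22 Hz.
22 Hz > fs/2 = 18 Hz, folds to fs − 22 Hz = 14 Hz.
134 Hz mod fs = 26 Hz.
26 Hz > fs/2 = 18 Hz, folds to fs − 26 Hz = 10 Hz.
122 Hz mod fs = 14 Hz.
14 Hz ≤ fs/2 = 18 Hz, appears at 14 Hz.
94 Hz and 122 Hz both map to 14 Hz.

14 Hz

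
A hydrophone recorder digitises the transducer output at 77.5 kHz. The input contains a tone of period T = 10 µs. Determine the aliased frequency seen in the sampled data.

22.5 kHz

T = 10 µs → f = 1/T = 100 kHz.
100 kHz mod fs = 22.5 kHz.
22.5 kHz ≤ fs/2 = 38.75 kHz, appears at 22.5 kHz.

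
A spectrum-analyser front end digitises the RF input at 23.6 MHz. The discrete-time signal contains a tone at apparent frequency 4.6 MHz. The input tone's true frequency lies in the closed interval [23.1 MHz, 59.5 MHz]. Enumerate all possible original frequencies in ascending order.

Frequencies that alias to 4.6 MHz are k·fs ± 4.6 MHz for integer k ≥ 0.
k=0: 4.6 MHz.
k=1: 19 MHz, 28.2 MHz.
k=2: 42.6 MHz, 51.8 MHz.
k=3: 66.2 MHz, 75.4 MHz.
Within [23.1 MHz, 59.5 MHz]: 28.2 MHz, 42.6 MHz, 51.8 MHz.

28.2 MHz, 42.6 MHz, 51.8 MHz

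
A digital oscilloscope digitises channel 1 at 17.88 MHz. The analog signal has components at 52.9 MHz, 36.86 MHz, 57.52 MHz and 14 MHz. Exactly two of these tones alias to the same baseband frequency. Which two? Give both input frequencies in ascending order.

14 MHz, 57.52 MHz

fs/2 = 8.94 MHz.
52.9 MHz mod fs = 17.14 MHz.
17.14 MHz > fs/2 = 8.94 MHz, folds to fs − 17.14 MHz = 0.74 MHz.
36.86 MHz mod fs = 1.1 MHz.
1.1 MHz ≤ fs/2 = 8.94 MHz, appears at 1.1 MHz.
57.52 MHz mod fs = 3.88 MHz.
3.88 MHz ≤ fs/2 = 8.94 MHz, appears at 3.88 MHz.
14 MHz > fs/2 = 8.94 MHz, folds to fs − 14 MHz = 3.88 MHz.
14 MHz and 57.52 MHz both map to 3.88 MHz.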